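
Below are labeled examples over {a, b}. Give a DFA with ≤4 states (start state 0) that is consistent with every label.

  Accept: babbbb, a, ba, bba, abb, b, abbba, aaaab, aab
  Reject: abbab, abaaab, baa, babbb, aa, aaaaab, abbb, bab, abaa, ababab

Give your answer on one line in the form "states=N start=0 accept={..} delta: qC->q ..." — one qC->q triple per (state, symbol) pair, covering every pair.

states=4 start=0 accept={0,1,3} delta: 0a->1 0b->0 1a->2 1b->2 2a->1 2b->3 3a->1 3b->2

State merging on the prefix tree: take the shortest (then alphabetical) example prefix whose next move is undefined and point that move at state 0, else 1, else 2, ...; a target is out if some Accept/Reject pair would then sit in one state with the same input left (inseparable). If every existing state is out, open a new one.
a: 0a undefined. 0a->0: no, a/aa meet in 0. Open state 1: 0a->1.
b: 0b undefined. 0b->0: ok.
aa: 1a undefined. 1a->0: no, b/baa meet in 0. 1a->1: no, a/baa meet in 1. Open state 2: 1a->2.
ab: 1b undefined. 1b->0: no, babbbb/abbab meet in 0. 1b->1: no, babbbb/babbb meet in 1. 1b->2: ok.
aaa: 2a undefined. 2a->0: no, a/abaa meet in 1. 2a->1: ok.
aab: 2b undefined. 2b->0: no, babbbb/babbb meet in 0. 2b->1: no, babbbb/abbab meet in 1. 2b->2: no, babbbb/abbab meet in 2. Open state 3: 2b->3.
abba: 3a undefined. 3a->0: no, b/abbab meet in 0. 3a->1: ok.
abbb: 3b undefined. 3b->0: no, babbbb/babbb meet in 0. 3b->1: no, babbbb/abbab meet in 2. 3b->2: ok.
All examples now run through 4 states with every (state, symbol) defined. Accept strings end in {0,1,3}, Reject strings end in {2}; accept={0,1,3}.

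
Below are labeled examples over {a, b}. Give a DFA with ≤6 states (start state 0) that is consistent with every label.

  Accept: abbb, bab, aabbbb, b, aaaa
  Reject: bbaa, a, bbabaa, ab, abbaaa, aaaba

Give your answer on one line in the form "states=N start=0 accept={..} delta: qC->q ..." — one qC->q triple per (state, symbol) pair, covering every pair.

states=4 start=0 accept={0,2} delta: 0a->1 0b->2 1a->0 1b->3 2a->0 2b->1 3a->1 3b->0

Grow the machine one transition at a time. Run the examples from 0; the earliest place one falls off (shortest prefix, ties alphabetical) gets sent to the lowest-numbered state that keeps every Accept/Reject pair distinguishable — a pair clashes when both reach the same state with identical unread suffix — and to a fresh state only if none does.
a: 0a undefined. 0a->0: no, b/ab meet in 0 with "b" left. Open state 1: 0a->1.
b: 0b undefined. 0b->0: no, bab/ab meet in 1 with "b" left. 0b->1: no, b/a meet in 1. Open state 2: 0b->2.
aa: 1a undefined. 1a->0: ok.
ab: 1b undefined. 1b->0: no, aaaa/ab meet in 0. 1b->1: no, abbb/a meet in 1. 1b->2: no, b/ab meet in 2. Open state 3: 1b->3.
ba: 2a undefined. 2a->0: ok.
bb: 2b undefined. 2b->0: no, aabbbb/bbaa meet in 0. 2b->1: ok.
abb: 3b undefined. 3b->0: ok.
aaaba: 3a undefined. 3a->0: no, aabbbb/aaaba meet in 0. 3a->1: ok.
All examples now run through 4 states with every (state, symbol) defined. Accept strings end in {0,2}, Reject strings end in {1,3}; accept={0,2}.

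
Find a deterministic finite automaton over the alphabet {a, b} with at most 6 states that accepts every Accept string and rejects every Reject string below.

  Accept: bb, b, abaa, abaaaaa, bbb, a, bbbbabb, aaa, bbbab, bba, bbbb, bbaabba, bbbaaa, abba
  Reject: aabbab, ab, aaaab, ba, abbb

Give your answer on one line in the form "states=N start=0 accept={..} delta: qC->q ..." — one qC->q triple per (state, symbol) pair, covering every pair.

Grow the machine one transition at a time. Run the examples from 0; the earliest place one falls off (shortest prefix, ties alphabetical) gets sent to the lowest-numbered state that keeps every Accept/Reject pair distinguishable — a pair clashes when both reach the same state with identical unread suffix — and to a fresh state only if none does.
a: 0a undefined. 0a->0: no, b/ab meet in 0 with "b" left. Open state 1: 0a->1.
b: 0b undefined. 0b->0: no, a/ba meet in 1. 0b->1: no, bb/ab meet in 1 with "b" left. Open state 2: 0b->2.
aa: 1a undefined. 1a->0: no, b/aaaab meet in 2. 1a->1: ok.
ab: 1b undefined. 1b->0: no, bb/abbb meet in 2 with "b" left. 1b->1: no, abaa/aabbab meet in 1. 1b->2: no, b/ab meet in 2. Open state 3: 1b->3.
ba: 2a undefined. 2a->0: ok.
bb: 2b undefined. 2b->0: no, bb/ba meet in 0. 2b->1: no, bbb/ab meet in 3. 2b->2: no, bba/ba meet in 0. 2b->3: no, bb/ab meet in 3. Open state 4: 2b->4.
aba: 3a undefined. 3a->0: ok.
abb: 3b undefined. 3b->0: no, b/abbb meet in 2. 3b->1: ok.
bba: 4a undefined. 4a->0: no, bba/ba meet in 0. 4a->1: ok.
bbb: 4b undefined. 4b->0: no, bbb/ba meet in 0. 4b->1: no, bbbab/aabbab meet in 3. 4b->2: ok.
All examples now run through 5 states with every (state, symbol) defined. Accept strings end in {1,2,4}, Reject strings end in {0,3}; accept={1,2,4}.

states=5 start=0 accept={1,2,4} delta: 0a->1 0b->2 1a->1 1b->3 2a->0 2b->4 3a->0 3b->1 4a->1 4b->2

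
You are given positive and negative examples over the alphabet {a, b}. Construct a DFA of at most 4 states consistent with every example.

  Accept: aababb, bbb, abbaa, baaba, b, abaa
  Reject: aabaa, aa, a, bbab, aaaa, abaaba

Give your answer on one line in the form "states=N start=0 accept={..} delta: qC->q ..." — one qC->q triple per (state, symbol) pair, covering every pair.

Grow the machine one transition at a time. Run the examples from 0; the earliest place one falls off (shortest prefix, ties alphabetical) gets sent to the lowest-numbered state that keeps every Accept/Reject pair distinguishable — a pair clashes when both reach the same state with identical unread suffix — and to a fresh state only if none does.
a: 0a undefined. 0a->0: no, baaba/abaaba meet in 0 with "baaba" left. Open state 1: 0a->1.
b: 0b undefined. 0b->0: ok.
aa: 1a undefined. 1a->0: no, bbb/aabaa meet in 0. 1a->1: no, abaa/aabaa meet in 1 with "baa" left. Open state 2: 1a->2.
ab: 1b undefined. 1b->0: no, bbb/bbab meet in 0. 1b->1: ok.
aaa: 2a undefined. 2a->0: ok.
aab: 2b undefined. 2b->0: no, aababb/a meet in 1. 2b->1: no, aababb/a meet in 1. 2b->2: ok.
All examples now run through 3 states with every (state, symbol) defined. Accept strings end in {0}, Reject strings end in {1,2}; accept={0}.

states=3 start=0 accept={0} delta: 0a->1 0b->0 1a->2 1b->1 2a->0 2b->2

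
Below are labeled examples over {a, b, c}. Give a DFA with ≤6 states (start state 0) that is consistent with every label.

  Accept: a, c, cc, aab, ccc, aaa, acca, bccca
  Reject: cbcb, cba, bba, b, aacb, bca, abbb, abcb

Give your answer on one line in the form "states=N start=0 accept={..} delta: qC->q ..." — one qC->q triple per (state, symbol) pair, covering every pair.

states=4 start=0 accept={0,1} delta: 0a->1 0b->2 0c->0 1a->1 1b->0 1c->0 2a->2 2b->2 2c->3 3a->2 3b->2 3c->0

State merging on the prefix tree: take the shortest (then alphabetical) example prefix whose next move is undefined and point that move at state 0, else 1, else 2, ...; a target is out if some Accept/Reject pair would then sit in one state with the same input left (inseparable). If every existing state is out, open a new one.
a: 0a undefined. 0a->0: no, aab/b meet in 0 with "b" left. Open state 1: 0a->1.
b: 0b undefined. 0b->0: no, a/bba meet in 1. 0b->1: no, a/b meet in 1. Open state 2: 0b->2.
c: 0c undefined. 0c->0: ok.
aa: 1a undefined. 1a->0: no, aab/b meet in 2. 1a->1: ok.
ab: 1b undefined. 1b->0: ok.
ac: 1c undefined. 1c->0: ok.
bb: 2b undefined. 2b->0: no, a/bba meet in 1. 2b->1: no, a/bba meet in 1. 2b->2: ok.
bc: 2c undefined. 2c->0: no, a/bca meet in 1. 2c->1: no, a/bca meet in 1. 2c->2: no, bccca/cba meet in 2 with "a" left. Open state 3: 2c->3.
bba: 2a undefined. 2a->0: no, c/cba meet in 0. 2a->1: no, a/cba meet in 1. 2a->2: ok.
bca: 3a undefined. 3a->0: no, c/bca meet in 0. 3a->1: no, a/bca meet in 1. 3a->2: ok.
bcc: 3c undefined. 3c->0: ok.
cbcb: 3b undefined. 3b->0: no, c/cbcb meet in 0. 3b->1: no, a/cbcb meet in 1. 3b->2: ok.
All examples now run through 4 states with every (state, symbol) defined. Accept strings end in {0,1}, Reject strings end in {2}; accept={0,1}.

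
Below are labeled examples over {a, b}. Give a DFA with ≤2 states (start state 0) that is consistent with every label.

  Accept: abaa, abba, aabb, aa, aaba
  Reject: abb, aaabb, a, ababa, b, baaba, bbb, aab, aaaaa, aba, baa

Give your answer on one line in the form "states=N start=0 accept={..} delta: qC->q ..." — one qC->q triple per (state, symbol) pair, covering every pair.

states=2 start=0 accept={0} delta: 0a->1 0b->1 1a->0 1b->0

Grow the machine one transition at a time. Run the examples from 0; the earliest place one falls off (shortest prefix, ties alphabetical) gets sent to the lowest-numbered state that keeps every Accept/Reject pair distinguishable — a pair clashes when both reach the same state with identical unread suffix — and to a fresh state only if none does.
a: 0a undefined. 0a->0: no, abaa/baa meet in 0 with "baa" left. Open state 1: 0a->1.
b: 0b undefined. 0b->0: no, aa/baa meet in 1 with "a" left. 0b->1: ok.
aa: 1a undefined. 1a->0: ok.
ab: 1b undefined. 1b->0: ok.
All examples now run through 2 states with every (state, symbol) defined. Accept strings end in {0}, Reject strings end in {1}; accept={0}.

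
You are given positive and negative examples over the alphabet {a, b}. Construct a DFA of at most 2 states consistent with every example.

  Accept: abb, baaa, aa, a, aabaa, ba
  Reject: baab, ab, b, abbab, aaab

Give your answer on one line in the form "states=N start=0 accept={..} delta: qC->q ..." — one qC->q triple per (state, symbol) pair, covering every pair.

states=2 start=0 accept={0} delta: 0a->0 0b->1 1a->0 1b->0

Fold the examples into a partial DFA from state 0: repeatedly fix the first undefined (state, symbol) met by the shortest-then-alphabetical prefix, trying targets in increasing order and rejecting any under which an Accept and a Reject string meet in one state with the same remainder; add a state when all current targets are rejected. Accepting states are where Accept strings end.
a: 0a undefined. 0a->0: ok.
b: 0b undefined. 0b->0: no, abb/baab meet in 0. Open state 1: 0b->1.
ba: 1a undefined. 1a->0: ok.
abb: 1b undefined. 1b->0: ok.
All examples now run through 2 states with every (state, symbol) defined. Accept strings end in {0}, Reject strings end in {1}; accept={0}.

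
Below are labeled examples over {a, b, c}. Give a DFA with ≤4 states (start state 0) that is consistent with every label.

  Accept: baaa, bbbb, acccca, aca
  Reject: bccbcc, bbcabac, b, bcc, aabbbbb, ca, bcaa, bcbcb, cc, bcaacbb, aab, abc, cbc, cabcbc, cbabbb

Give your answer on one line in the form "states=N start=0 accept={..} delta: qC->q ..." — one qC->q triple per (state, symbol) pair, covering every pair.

State merging on the prefix tree: take the shortest (then alphabetical) example prefix whose next move is undefined and point that move at state 0, else 1, else 2, ...; a target is out if some Accept/Reject pair would then sit in one state with the same input left (inseparable). If every existing state is out, open a new one.
a: 0a undefined. 0a->0: no, aca/ca meet in 0 with "ca" left. Open state 1: 0a->1.
b: 0b undefined. 0b->0: no, bbbb/b meet in 0. 0b->1: ok.
c: 0c undefined. 0c->0: ok.
aa: 1a undefined. 1a->0: no, baaa/cc meet in 0. 1a->1: no, baaa/b meet in 1. Open state 2: 1a->2.
ab: 1b undefined. 1b->0: no, bbbb/cc meet in 0. 1b->1: no, bbbb/b meet in 1. 1b->2: ok.
ac: 1c undefined. 1c->0: no, acccca/b meet in 1. 1c->1: ok.
aab: 2b undefined. 2b->0: no, bbbb/b meet in 1. 2b->1: ok.
abc: 2c undefined. 2c->0: ok.
baa: 2a undefined. 2a->0: no, baaa/b meet in 1. 2a->1: ok.
All examples now run through 3 states with every (state, symbol) defined. Accept strings end in {2}, Reject strings end in {0,1}; accept={2}.

states=3 start=0 accept={2} delta: 0a->1 0b->1 0c->0 1a->2 1b->2 1c->1 2a->1 2b->1 2c->0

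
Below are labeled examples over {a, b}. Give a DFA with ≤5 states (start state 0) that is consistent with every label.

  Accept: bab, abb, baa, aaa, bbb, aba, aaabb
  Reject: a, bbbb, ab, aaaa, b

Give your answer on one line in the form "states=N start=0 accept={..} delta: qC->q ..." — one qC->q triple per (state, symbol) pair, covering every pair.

State merging on the prefix tree: take the shortest (then alphabetical) example prefix whose next move is undefined and point that move at state 0, else 1, else 2, ...; a target is out if some Accept/Reject pair would then sit in one state with the same input left (inseparable). If every existing state is out, open a new one.
a: 0a undefined. 0a->0: no, aaa/a meet in 0. Open state 1: 0a->1.
b: 0b undefined. 0b->0: no, bab/ab meet in 1 with "b" left. 0b->1: ok.
aa: 1a undefined. 1a->0: no, bab/a meet in 1. 1a->1: no, bab/ab meet in 1 with "b" left. Open state 2: 1a->2.
ab: 1b undefined. 1b->0: no, abb/a meet in 1. 1b->1: no, abb/a meet in 1. 1b->2: ok.
aaa: 2a undefined. 2a->0: no, aaabb/ab meet in 2. 2a->1: no, baa/a meet in 1. 2a->2: no, baa/ab meet in 2. Open state 3: 2a->3.
abb: 2b undefined. 2b->0: ok.
aaaa: 3a undefined. 3a->0: no, bab/aaaa meet in 0. 3a->1: ok.
aaab: 3b undefined. 3b->0: no, aaabb/a meet in 1. 3b->1: no, aaabb/ab meet in 2. 3b->2: ok.
All examples now run through 4 states with every (state, symbol) defined. Accept strings end in {0,3}, Reject strings end in {1,2}; accept={0,3}.

states=4 start=0 accept={0,3} delta: 0a->1 0b->1 1a->2 1b->2 2a->3 2b->0 3a->1 3b->2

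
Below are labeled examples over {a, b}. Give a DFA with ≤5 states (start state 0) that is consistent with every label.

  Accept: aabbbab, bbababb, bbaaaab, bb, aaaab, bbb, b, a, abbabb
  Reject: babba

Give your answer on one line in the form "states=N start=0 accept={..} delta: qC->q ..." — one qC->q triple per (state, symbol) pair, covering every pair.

State merging on the prefix tree: take the shortest (then alphabetical) example prefix whose next move is undefined and point that move at state 0, else 1, else 2, ...; a target is out if some Accept/Reject pair would then sit in one state with the same input left (inseparable). If every existing state is out, open a new one.
a: 0a undefined. 0a->0: ok.
b: 0b undefined. 0b->0: no, aabbbab/babba meet in 0. Open state 1: 0b->1.
ba: 1a undefined. 1a->0: ok.
bb: 1b undefined. 1b->0: no, bbababb/babba meet in 0. 1b->1: no, a/babba meet in 0. Open state 2: 1b->2.
bba: 2a undefined. 2a->0: no, a/babba meet in 0. 2a->1: no, bbaaaab/babba meet in 1. 2a->2: no, bb/babba meet in 2. Open state 3: 2a->3.
bbb: 2b undefined. 2b->0: ok.
bbaa: 3a undefined. 3a->0: ok.
bbab: 3b undefined. 3b->0: ok.
All examples now run through 4 states with every (state, symbol) defined. Accept strings end in {0,1,2}, Reject strings end in {3}; accept={0,1,2}.

states=4 start=0 accept={0,1,2} delta: 0a->0 0b->1 1a->0 1b->2 2a->3 2b->0 3a->0 3b->0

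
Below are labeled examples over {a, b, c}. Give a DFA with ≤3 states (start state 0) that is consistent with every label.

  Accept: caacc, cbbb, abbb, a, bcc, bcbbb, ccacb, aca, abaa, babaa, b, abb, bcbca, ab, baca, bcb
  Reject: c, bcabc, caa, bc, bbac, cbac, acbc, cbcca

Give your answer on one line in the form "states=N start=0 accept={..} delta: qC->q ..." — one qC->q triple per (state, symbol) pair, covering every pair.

Fold the examples into a partial DFA from state 0: repeatedly fix the first undefined (state, symbol) met by the shortest-then-alphabetical prefix, trying targets in increasing order and rejecting any under which an Accept and a Reject string meet in one state with the same remainder; add a state when all current targets are rejected. Accepting states are where Accept strings end.
a: 0a undefined. 0a->0: ok.
b: 0b undefined. 0b->0: ok.
c: 0c undefined. 0c->0: no, caacc/c meet in 0. Open state 1: 0c->1.
ca: 1a undefined. 1a->0: no, abbb/caa meet in 0. 1a->1: no, aca/c meet in 1. Open state 2: 1a->2.
cb: 1b undefined. 1b->0: ok.
cc: 1c undefined. 1c->0: no, cbbb/cbcca meet in 0. 1c->1: no, bcc/c meet in 1. 1c->2: ok.
caa: 2a undefined. 2a->0: no, cbbb/caa meet in 0. 2a->1: ok.
bcab: 2b undefined. 2b->0: ok.
caacc: 2c undefined. 2c->0: ok.
All examples now run through 3 states with every (state, symbol) defined. Accept strings end in {0,2}, Reject strings end in {1}; accept={0,2}.

states=3 start=0 accept={0,2} delta: 0a->0 0b->0 0c->1 1a->2 1b->0 1c->2 2a->1 2b->0 2c->0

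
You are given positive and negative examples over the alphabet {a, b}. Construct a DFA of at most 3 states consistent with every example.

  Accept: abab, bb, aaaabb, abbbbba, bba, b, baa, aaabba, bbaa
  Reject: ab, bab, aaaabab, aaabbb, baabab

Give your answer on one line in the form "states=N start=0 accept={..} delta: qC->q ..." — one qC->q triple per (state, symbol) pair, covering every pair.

Fold the examples into a partial DFA from state 0: repeatedly fix the first undefined (state, symbol) met by the shortest-then-alphabetical prefix, trying targets in increasing order and rejecting any under which an Accept and a Reject string meet in one state with the same remainder; add a state when all current targets are rejected. Accepting states are where Accept strings end.
a: 0a undefined. 0a->0: no, abab/bab meet in 0 with "bab" left. Open state 1: 0a->1.
b: 0b undefined. 0b->0: ok.
aa: 1a undefined. 1a->0: ok.
ab: 1b undefined. 1b->0: no, abab/ab meet in 0. 1b->1: no, bba/ab meet in 1. Open state 2: 1b->2.
aba: 2a undefined. 2a->0: ok.
abb: 2b undefined. 2b->0: no, abab/aaabbb meet in 0. 2b->1: ok.
All examples now run through 3 states with every (state, symbol) defined. Accept strings end in {0,1}, Reject strings end in {2}; accept={0,1}.

states=3 start=0 accept={0,1} delta: 0a->1 0b->0 1a->0 1b->2 2a->0 2b->1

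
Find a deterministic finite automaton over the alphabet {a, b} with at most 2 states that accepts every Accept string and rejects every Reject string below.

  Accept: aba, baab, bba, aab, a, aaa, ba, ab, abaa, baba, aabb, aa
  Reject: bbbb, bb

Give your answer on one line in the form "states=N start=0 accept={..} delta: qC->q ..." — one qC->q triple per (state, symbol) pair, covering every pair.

Fold the examples into a partial DFA from state 0: repeatedly fix the first undefined (state, symbol) met by the shortest-then-alphabetical prefix, trying targets in increasing order and rejecting any under which an Accept and a Reject string meet in one state with the same remainder; add a state when all current targets are rejected. Accepting states are where Accept strings end.
a: 0a undefined. 0a->0: no, aabb/bb meet in 0 with "bb" left. Open state 1: 0a->1.
b: 0b undefined. 0b->0: ok.
aa: 1a undefined. 1a->0: no, baab/bbbb meet in 0. 1a->1: ok.
ab: 1b undefined. 1b->0: no, baab/bbbb meet in 0. 1b->1: ok.
All examples now run through 2 states with every (state, symbol) defined. Accept strings end in {1}, Reject strings end in {0}; accept={1}.

states=2 start=0 accept={1} delta: 0a->1 0b->0 1a->1 1b->1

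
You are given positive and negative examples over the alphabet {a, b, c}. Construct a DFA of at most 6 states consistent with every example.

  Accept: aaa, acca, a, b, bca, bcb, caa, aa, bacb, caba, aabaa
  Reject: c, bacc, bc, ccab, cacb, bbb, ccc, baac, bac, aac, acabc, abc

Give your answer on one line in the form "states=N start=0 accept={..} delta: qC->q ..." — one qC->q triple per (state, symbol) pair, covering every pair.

states=4 start=0 accept={0,1,3} delta: 0a->0 0b->1 0c->2 1a->0 1b->3 1c->2 2a->3 2b->0 2c->2 3a->0 3b->2 3c->3

Grow the machine one transition at a time. Run the examples from 0; the earliest place one falls off (shortest prefix, ties alphabetical) gets sent to the lowest-numbered state that keeps every Accept/Reject pair distinguishable — a pair clashes when both reach the same state with identical unread suffix — and to a fresh state only if none does.
a: 0a undefined. 0a->0: ok.
b: 0b undefined. 0b->0: no, aaa/bbb meet in 0. Open state 1: 0b->1.
c: 0c undefined. 0c->0: no, aaa/c meet in 0. 0c->1: no, b/c meet in 1. Open state 2: 0c->2.
ba: 1a undefined. 1a->0: ok.
bb: 1b undefined. 1b->0: no, b/bbb meet in 1. 1b->1: no, b/bbb meet in 1. 1b->2: no, bacb/bbb meet in 2 with "b" left. Open state 3: 1b->3.
bc: 1c undefined. 1c->0: no, aaa/bc meet in 0. 1c->1: no, b/bc meet in 1. 1c->2: ok.
ca: 2a undefined. 2a->0: no, bcb/cacb meet in 2 with "b" left. 2a->1: no, bcb/cacb meet in 2 with "b" left. 2a->2: no, bca/c meet in 2. 2a->3: ok.
cc: 2c undefined. 2c->0: no, aaa/bacc meet in 0. 2c->1: no, b/bacc meet in 1. 2c->2: ok.
bbb: 3b undefined. 3b->0: no, aaa/ccab meet in 0. 3b->1: no, b/ccab meet in 1. 3b->2: ok.
bcb: 2b undefined. 2b->0: ok.
caa: 3a undefined. 3a->0: ok.
cac: 3c undefined. 3c->0: no, b/cacb meet in 1. 3c->1: no, acca/cacb meet in 3. 3c->2: no, aaa/cacb meet in 0. 3c->3: ok.
All examples now run through 4 states with every (state, symbol) defined. Accept strings end in {0,1,3}, Reject strings end in {2}; accept={0,1,3}.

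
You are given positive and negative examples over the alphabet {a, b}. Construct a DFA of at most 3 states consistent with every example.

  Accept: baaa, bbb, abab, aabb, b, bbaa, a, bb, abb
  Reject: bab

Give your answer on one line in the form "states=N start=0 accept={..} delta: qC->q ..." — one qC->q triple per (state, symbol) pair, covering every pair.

Fold the examples into a partial DFA from state 0: repeatedly fix the first undefined (state, symbol) met by the shortest-then-alphabetical prefix, trying targets in increasing order and rejecting any under which an Accept and a Reject string meet in one state with the same remainder; add a state when all current targets are rejected. Accepting states are where Accept strings end.
a: 0a undefined. 0a->0: no, abab/bab meet in 0 with "bab" left. Open state 1: 0a->1.
b: 0b undefined. 0b->0: ok.
aa: 1a undefined. 1a->0: ok.
ab: 1b undefined. 1b->0: no, bbb/bab meet in 0. 1b->1: no, baaa/bab meet in 1. Open state 2: 1b->2.
aba: 2a undefined. 2a->0: ok.
abb: 2b undefined. 2b->0: ok.
All examples now run through 3 states with every (state, symbol) defined. Accept strings end in {0,1}, Reject strings end in {2}; accept={0,1}.

states=3 start=0 accept={0,1} delta: 0a->1 0b->0 1a->0 1b->2 2a->0 2b->0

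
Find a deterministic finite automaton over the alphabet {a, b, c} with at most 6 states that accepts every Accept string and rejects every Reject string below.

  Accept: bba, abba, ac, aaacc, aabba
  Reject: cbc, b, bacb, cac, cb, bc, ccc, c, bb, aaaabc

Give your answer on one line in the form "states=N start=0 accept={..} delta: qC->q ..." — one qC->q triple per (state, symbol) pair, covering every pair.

Grow the machine one transition at a time. Run the examples from 0; the earliest place one falls off (shortest prefix, ties alphabetical) gets sent to the lowest-numbered state that keeps every Accept/Reject pair distinguishable — a pair clashes when both reach the same state with identical unread suffix — and to a fresh state only if none does.
a: 0a undefined. 0a->0: no, ac/c meet in 0 with "c" left. Open state 1: 0a->1.
b: 0b undefined. 0b->0: ok.
c: 0c undefined. 0c->0: no, ac/cac meet in 1 with "c" left. 0c->1: no, bba/bc meet in 1. Open state 2: 0c->2.
aa: 1a undefined. 1a->0: ok.
ab: 1b undefined. 1b->0: ok.
ac: 1c undefined. 1c->0: no, ac/b meet in 0. 1c->1: ok.
ca: 2a undefined. 2a->0: ok.
cb: 2b undefined. 2b->0: ok.
cc: 2c undefined. 2c->0: ok.
All examples now run through 3 states with every (state, symbol) defined. Accept strings end in {1}, Reject strings end in {0,2}; accept={1}.

states=3 start=0 accept={1} delta: 0a->1 0b->0 0c->2 1a->0 1b->0 1c->1 2a->0 2b->0 2c->0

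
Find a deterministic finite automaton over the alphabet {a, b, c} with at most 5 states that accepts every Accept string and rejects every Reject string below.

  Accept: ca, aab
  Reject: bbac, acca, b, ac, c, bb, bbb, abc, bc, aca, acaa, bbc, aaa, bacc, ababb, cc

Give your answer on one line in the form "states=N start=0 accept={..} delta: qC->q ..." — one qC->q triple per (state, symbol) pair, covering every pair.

State merging on the prefix tree: take the shortest (then alphabetical) example prefix whose next move is undefined and point that move at state 0, else 1, else 2, ...; a target is out if some Accept/Reject pair would then sit in one state with the same input left (inseparable). If every existing state is out, open a new one.
a: 0a undefined. 0a->0: no, ca/aca meet in 0 with "ca" left. Open state 1: 0a->1.
b: 0b undefined. 0b->0: ok.
c: 0c undefined. 0c->0: ok.
aa: 1a undefined. 1a->0: no, ca/aaa meet in 1. 1a->1: no, ca/aaa meet in 1. Open state 2: 1a->2.
ab: 1b undefined. 1b->0: ok.
ac: 1c undefined. 1c->0: no, ca/acca meet in 1. 1c->1: no, ca/bbac meet in 1. 1c->2: ok.
aaa: 2a undefined. 2a->0: no, ca/acaa meet in 1. 2a->1: no, ca/aca meet in 1. 2a->2: ok.
aab: 2b undefined. 2b->0: no, aab/b meet in 0. 2b->1: ok.
acc: 2c undefined. 2c->0: no, ca/acca meet in 1. 2c->1: no, ca/bacc meet in 1. 2c->2: ok.
All examples now run through 3 states with every (state, symbol) defined. Accept strings end in {1}, Reject strings end in {0,2}; accept={1}.

states=3 start=0 accept={1} delta: 0a->1 0b->0 0c->0 1a->2 1b->0 1c->2 2a->2 2b->1 2c->2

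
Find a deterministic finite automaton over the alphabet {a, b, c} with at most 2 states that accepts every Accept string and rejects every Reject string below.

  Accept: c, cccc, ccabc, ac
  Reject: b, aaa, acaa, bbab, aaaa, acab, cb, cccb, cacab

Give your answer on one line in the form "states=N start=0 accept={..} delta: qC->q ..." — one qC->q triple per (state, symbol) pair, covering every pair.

states=2 start=0 accept={1} delta: 0a->0 0b->0 0c->1 1a->0 1b->0 1c->1

Fold the examples into a partial DFA from state 0: repeatedly fix the first undefined (state, symbol) met by the shortest-then-alphabetical prefix, trying targets in increasing order and rejecting any under which an Accept and a Reject string meet in one state with the same remainder; add a state when all current targets are rejected. Accepting states are where Accept strings end.
a: 0a undefined. 0a->0: ok.
b: 0b undefined. 0b->0: ok.
c: 0c undefined. 0c->0: no, c/b meet in 0. Open state 1: 0c->1.
ca: 1a undefined. 1a->0: ok.
cb: 1b undefined. 1b->0: ok.
cc: 1c undefined. 1c->0: no, cccc/b meet in 0. 1c->1: ok.
All examples now run through 2 states with every (state, symbol) defined. Accept strings end in {1}, Reject strings end in {0}; accept={1}.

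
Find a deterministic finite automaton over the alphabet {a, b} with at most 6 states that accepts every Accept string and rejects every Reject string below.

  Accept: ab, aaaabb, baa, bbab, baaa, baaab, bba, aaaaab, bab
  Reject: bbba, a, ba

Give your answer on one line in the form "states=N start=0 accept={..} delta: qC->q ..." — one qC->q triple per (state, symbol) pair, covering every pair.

Grow the machine one transition at a time. Run the examples from 0; the earliest place one falls off (shortest prefix, ties alphabetical) gets sent to the lowest-numbered state that keeps every Accept/Reject pair distinguishable — a pair clashes when both reach the same state with identical unread suffix — and to a fresh state only if none does.
a: 0a undefined. 0a->0: ok.
b: 0b undefined. 0b->0: no, ab/bbba meet in 0. Open state 1: 0b->1.
ba: 1a undefined. 1a->0: no, baa/a meet in 0. 1a->1: no, ab/ba meet in 1. Open state 2: 1a->2.
bb: 1b undefined. 1b->0: no, aaaabb/a meet in 0. 1b->1: no, bba/bbba meet in 2. 1b->2: no, aaaabb/ba meet in 2. Open state 3: 1b->3.
baa: 2a undefined. 2a->0: no, baa/a meet in 0. 2a->1: no, baaa/ba meet in 2. 2a->2: no, baa/ba meet in 2. 2a->3: ok.
bab: 2b undefined. 2b->0: no, bab/a meet in 0. 2b->1: ok.
bba: 3a undefined. 3a->0: no, baaa/a meet in 0. 3a->1: ok.
bbb: 3b undefined. 3b->0: ok.
All examples now run through 4 states with every (state, symbol) defined. Accept strings end in {1,3}, Reject strings end in {0,2}; accept={1,3}.

states=4 start=0 accept={1,3} delta: 0a->0 0b->1 1a->2 1b->3 2a->3 2b->1 3a->1 3b->0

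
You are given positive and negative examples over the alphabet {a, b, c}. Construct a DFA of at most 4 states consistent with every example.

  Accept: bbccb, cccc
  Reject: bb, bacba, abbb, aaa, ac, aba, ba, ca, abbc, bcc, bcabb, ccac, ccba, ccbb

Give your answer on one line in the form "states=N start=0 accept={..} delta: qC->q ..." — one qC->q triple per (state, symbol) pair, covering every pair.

states=4 start=0 accept={3} delta: 0a->0 0b->0 0c->1 1a->0 1b->0 1c->2 2a->0 2b->3 2c->3 3a->0 3b->0 3c->3

Grow the machine one transition at a time. Run the examples from 0; the earliest place one falls off (shortest prefix, ties alphabetical) gets sent to the lowest-numbered state that keeps every Accept/Reject pair distinguishable — a pair clashes when both reach the same state with identical unread suffix — and to a fresh state only if none does.
a: 0a undefined. 0a->0: ok.
b: 0b undefined. 0b->0: ok.
c: 0c undefined. 0c->0: no, bbccb/bb meet in 0. Open state 1: 0c->1.
ca: 1a undefined. 1a->0: ok.
cc: 1c undefined. 1c->0: no, bbccb/bb meet in 0. 1c->1: no, cccc/ac meet in 1. Open state 2: 1c->2.
cca: 2a undefined. 2a->0: ok.
ccb: 2b undefined. 2b->0: no, bbccb/bb meet in 0. 2b->1: no, bbccb/ac meet in 1. 2b->2: no, bbccb/bcc meet in 2. Open state 3: 2b->3.
ccc: 2c undefined. 2c->0: no, cccc/ac meet in 1. 2c->1: no, cccc/bcc meet in 2. 2c->2: no, cccc/bcc meet in 2. 2c->3: ok.
bacb: 1b undefined. 1b->0: ok.
ccba: 3a undefined. 3a->0: ok.
ccbb: 3b undefined. 3b->0: ok.
cccc: 3c undefined. 3c->0: no, cccc/bb meet in 0. 3c->1: no, cccc/ac meet in 1. 3c->2: no, cccc/bcc meet in 2. 3c->3: ok.
All examples now run through 4 states with every (state, symbol) defined. Accept strings end in {3}, Reject strings end in {0,1,2}; accept={3}.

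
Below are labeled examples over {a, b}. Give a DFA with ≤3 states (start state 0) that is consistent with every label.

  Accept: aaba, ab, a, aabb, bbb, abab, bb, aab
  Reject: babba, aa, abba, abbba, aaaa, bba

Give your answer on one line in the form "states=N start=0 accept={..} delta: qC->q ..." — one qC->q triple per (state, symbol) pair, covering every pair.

states=3 start=0 accept={0,1} delta: 0a->1 0b->1 1a->2 1b->1 2a->1 2b->0

State merging on the prefix tree: take the shortest (then alphabetical) example prefix whose next move is undefined and point that move at state 0, else 1, else 2, ...; a target is out if some Accept/Reject pair would then sit in one state with the same input left (inseparable). If every existing state is out, open a new one.
a: 0a undefined. 0a->0: no, a/aa meet in 0. Open state 1: 0a->1.
b: 0b undefined. 0b->0: no, a/bba meet in 1. 0b->1: ok.
aa: 1a undefined. 1a->0: no, aaba/aa meet in 0. 1a->1: no, aaba/bba meet in 1 with "ba" left. Open state 2: 1a->2.
ab: 1b undefined. 1b->0: no, a/abbba meet in 1. 1b->1: ok.
aaa: 2a undefined. 2a->0: no, ab/aaaa meet in 1. 2a->1: ok.
aab: 2b undefined. 2b->0: ok.
All examples now run through 3 states with every (state, symbol) defined. Accept strings end in {0,1}, Reject strings end in {2}; accept={0,1}.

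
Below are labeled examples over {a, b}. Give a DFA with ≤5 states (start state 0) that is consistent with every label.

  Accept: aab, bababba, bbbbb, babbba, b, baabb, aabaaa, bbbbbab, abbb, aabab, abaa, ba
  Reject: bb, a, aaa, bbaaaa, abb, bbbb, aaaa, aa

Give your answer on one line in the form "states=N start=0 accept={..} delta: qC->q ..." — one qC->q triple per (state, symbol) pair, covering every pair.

states=3 start=0 accept={1,2} delta: 0a->0 0b->1 1a->2 1b->0 2a->1 2b->2

Grow the machine one transition at a time. Run the examples from 0; the earliest place one falls off (shortest prefix, ties alphabetical) gets sent to the lowest-numbered state that keeps every Accept/Reject pair distinguishable — a pair clashes when both reach the same state with identical unread suffix — and to a fresh state only if none does.
a: 0a undefined. 0a->0: ok.
b: 0b undefined. 0b->0: no, aab/bb meet in 0. Open state 1: 0b->1.
ba: 1a undefined. 1a->0: no, baabb/bb meet in 1 with "b" left. 1a->1: no, aabab/bb meet in 1 with "b" left. Open state 2: 1a->2.
bb: 1b undefined. 1b->0: ok.
baa: 2a undefined. 2a->0: no, baabb/bb meet in 0. 2a->1: ok.
bab: 2b undefined. 2b->0: no, bababba/bb meet in 0. 2b->1: no, bababba/bb meet in 0. 2b->2: ok.
All examples now run through 3 states with every (state, symbol) defined. Accept strings end in {1,2}, Reject strings end in {0}; accept={1,2}.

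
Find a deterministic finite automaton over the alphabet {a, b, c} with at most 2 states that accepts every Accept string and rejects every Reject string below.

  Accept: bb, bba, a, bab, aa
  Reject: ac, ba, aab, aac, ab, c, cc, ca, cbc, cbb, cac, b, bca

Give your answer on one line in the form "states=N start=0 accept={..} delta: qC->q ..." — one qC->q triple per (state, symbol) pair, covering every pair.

Fold the examples into a partial DFA from state 0: repeatedly fix the first undefined (state, symbol) met by the shortest-then-alphabetical prefix, trying targets in increasing order and rejecting any under which an Accept and a Reject string meet in one state with the same remainder; add a state when all current targets are rejected. Accepting states are where Accept strings end.
a: 0a undefined. 0a->0: ok.
b: 0b undefined. 0b->0: no, bb/ba meet in 0. Open state 1: 0b->1.
c: 0c undefined. 0c->0: no, bb/cbb meet in 1 with "b" left. 0c->1: ok.
ba: 1a undefined. 1a->0: no, a/ba meet in 0. 1a->1: ok.
bb: 1b undefined. 1b->0: ok.
bc: 1c undefined. 1c->0: no, bb/cc meet in 0. 1c->1: ok.
All examples now run through 2 states with every (state, symbol) defined. Accept strings end in {0}, Reject strings end in {1}; accept={0}.

states=2 start=0 accept={0} delta: 0a->0 0b->1 0c->1 1a->1 1b->0 1c->1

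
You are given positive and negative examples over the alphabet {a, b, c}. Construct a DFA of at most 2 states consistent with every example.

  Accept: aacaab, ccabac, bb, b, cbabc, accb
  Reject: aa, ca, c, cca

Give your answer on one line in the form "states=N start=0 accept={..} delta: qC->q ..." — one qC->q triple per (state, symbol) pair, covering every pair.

states=2 start=0 accept={1} delta: 0a->0 0b->1 0c->0 1a->1 1b->1 1c->1

Fold the examples into a partial DFA from state 0: repeatedly fix the first undefined (state, symbol) met by the shortest-then-alphabetical prefix, trying targets in increasing order and rejecting any under which an Accept and a Reject string meet in one state with the same remainder; add a state when all current targets are rejected. Accepting states are where Accept strings end.
a: 0a undefined. 0a->0: ok.
b: 0b undefined. 0b->0: no, bb/aa meet in 0. Open state 1: 0b->1.
c: 0c undefined. 0c->0: ok.
bb: 1b undefined. 1b->0: no, bb/aa meet in 0. 1b->1: ok.
cba: 1a undefined. 1a->0: no, ccabac/aa meet in 0. 1a->1: ok.
cbabc: 1c undefined. 1c->0: no, ccabac/aa meet in 0. 1c->1: ok.
All examples now run through 2 states with every (state, symbol) defined. Accept strings end in {1}, Reject strings end in {0}; accept={1}.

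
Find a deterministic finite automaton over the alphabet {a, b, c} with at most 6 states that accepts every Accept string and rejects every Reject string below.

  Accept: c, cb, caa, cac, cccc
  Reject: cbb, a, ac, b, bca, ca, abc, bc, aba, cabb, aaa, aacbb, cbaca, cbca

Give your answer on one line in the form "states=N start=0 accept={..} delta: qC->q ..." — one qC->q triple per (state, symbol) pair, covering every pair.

states=5 start=0 accept={2,4} delta: 0a->1 0b->1 0c->2 1a->0 1b->1 1c->0 2a->3 2b->4 2c->1 3a->2 3b->0 3c->2 4a->0 4b->0 4c->0

State merging on the prefix tree: take the shortest (then alphabetical) example prefix whose next move is undefined and point that move at state 0, else 1, else 2, ...; a target is out if some Accept/Reject pair would then sit in one state with the same input left (inseparable). If every existing state is out, open a new one.
a: 0a undefined. 0a->0: no, c/ac meet in 0 with "c" left. Open state 1: 0a->1.
b: 0b undefined. 0b->0: no, c/bc meet in 0 with "c" left. 0b->1: ok.
c: 0c undefined. 0c->0: no, cb/a meet in 1. 0c->1: no, c/a meet in 1. Open state 2: 0c->2.
aa: 1a undefined. 1a->0: ok.
ab: 1b undefined. 1b->0: no, c/abc meet in 2. 1b->1: ok.
ac: 1c undefined. 1c->0: ok.
ca: 2a undefined. 2a->0: no, caa/a meet in 1. 2a->1: no, caa/ac meet in 0. 2a->2: no, c/ca meet in 2. Open state 3: 2a->3.
cb: 2b undefined. 2b->0: no, cb/ac meet in 0. 2b->1: no, cb/cbb meet in 1. 2b->2: no, c/cbb meet in 2. 2b->3: no, cb/ca meet in 3. Open state 4: 2b->4.
cc: 2c undefined. 2c->0: no, cccc/ac meet in 0. 2c->1: ok.
caa: 3a undefined. 3a->0: no, caa/ac meet in 0. 3a->1: no, caa/a meet in 1. 3a->2: ok.
cab: 3b undefined. 3b->0: ok.
cac: 3c undefined. 3c->0: no, cac/ac meet in 0. 3c->1: no, cac/a meet in 1. 3c->2: ok.
cba: 4a undefined. 4a->0: ok.
cbb: 4b undefined. 4b->0: ok.
cbc: 4c undefined. 4c->0: ok.
All examples now run through 5 states with every (state, symbol) defined. Accept strings end in {2,4}, Reject strings end in {0,1,3}; accept={2,4}.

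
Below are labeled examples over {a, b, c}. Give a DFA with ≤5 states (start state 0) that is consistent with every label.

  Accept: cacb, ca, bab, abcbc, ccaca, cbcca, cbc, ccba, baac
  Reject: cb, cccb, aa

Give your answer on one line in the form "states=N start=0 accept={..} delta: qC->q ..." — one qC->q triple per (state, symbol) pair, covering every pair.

states=4 start=0 accept={1,2,3} delta: 0a->0 0b->1 0c->1 1a->2 1b->0 1c->3 2a->0 2b->1 2c->0 3a->1 3b->1 3c->1

State merging on the prefix tree: take the shortest (then alphabetical) example prefix whose next move is undefined and point that move at state 0, else 1, else 2, ...; a target is out if some Accept/Reject pair would then sit in one state with the same input left (inseparable). If every existing state is out, open a new one.
a: 0a undefined. 0a->0: ok.
b: 0b undefined. 0b->0: no, bab/aa meet in 0. Open state 1: 0b->1.
c: 0c undefined. 0c->0: no, cacb/cb meet in 1. 0c->1: ok.
ba: 1a undefined. 1a->0: no, cacb/cb meet in 1 with "b" left. 1a->1: no, bab/cb meet in 1 with "b" left. Open state 2: 1a->2.
cb: 1b undefined. 1b->0: ok.
cc: 1c undefined. 1c->0: no, abcbc/cb meet in 0. 1c->1: no, ccba/cb meet in 0. 1c->2: no, cacb/cccb meet in 2 with "cb" left. Open state 3: 1c->3.
baa: 2a undefined. 2a->0: ok.
bab: 2b undefined. 2b->0: no, bab/cb meet in 0. 2b->1: ok.
cac: 2c undefined. 2c->0: ok.
cca: 3a undefined. 3a->0: no, cbcca/cb meet in 0. 3a->1: ok.
ccb: 3b undefined. 3b->0: no, ccba/cb meet in 0. 3b->1: ok.
ccc: 3c undefined. 3c->0: no, cacb/cccb meet in 1. 3c->1: ok.
All examples now run through 4 states with every (state, symbol) defined. Accept strings end in {1,2,3}, Reject strings end in {0}; accept={1,2,3}.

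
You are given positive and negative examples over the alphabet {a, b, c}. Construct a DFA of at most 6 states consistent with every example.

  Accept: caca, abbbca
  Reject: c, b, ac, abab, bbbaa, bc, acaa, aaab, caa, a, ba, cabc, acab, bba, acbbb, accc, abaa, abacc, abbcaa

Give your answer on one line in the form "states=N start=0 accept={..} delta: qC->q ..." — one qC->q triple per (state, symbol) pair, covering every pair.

states=3 start=0 accept={2} delta: 0a->0 0b->0 0c->1 1a->2 1b->0 1c->0 2a->0 2b->0 2c->1

State merging on the prefix tree: take the shortest (then alphabetical) example prefix whose next move is undefined and point that move at state 0, else 1, else 2, ...; a target is out if some Accept/Reject pair would then sit in one state with the same input left (inseparable). If every existing state is out, open a new one.
a: 0a undefined. 0a->0: ok.
b: 0b undefined. 0b->0: ok.
c: 0c undefined. 0c->0: no, caca/c meet in 0. Open state 1: 0c->1.
ca: 1a undefined. 1a->0: no, caca/b meet in 0. 1a->1: no, abbbca/c meet in 1. Open state 2: 1a->2.
acb: 1b undefined. 1b->0: ok.
acc: 1c undefined. 1c->0: ok.
caa: 2a undefined. 2a->0: ok.
cab: 2b undefined. 2b->0: ok.
cac: 2c undefined. 2c->0: no, caca/b meet in 0. 2c->1: ok.
All examples now run through 3 states with every (state, symbol) defined. Accept strings end in {2}, Reject strings end in {0,1}; accept={2}.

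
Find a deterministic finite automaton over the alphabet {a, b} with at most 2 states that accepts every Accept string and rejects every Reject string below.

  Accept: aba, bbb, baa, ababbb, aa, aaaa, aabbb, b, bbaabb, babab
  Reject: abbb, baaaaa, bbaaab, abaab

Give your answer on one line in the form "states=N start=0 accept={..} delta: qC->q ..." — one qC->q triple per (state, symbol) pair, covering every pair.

states=2 start=0 accept={0} delta: 0a->1 0b->0 1a->0 1b->1

Grow the machine one transition at a time. Run the examples from 0; the earliest place one falls off (shortest prefix, ties alphabetical) gets sent to the lowest-numbered state that keeps every Accept/Reject pair distinguishable — a pair clashes when both reach the same state with identical unread suffix — and to a fresh state only if none does.
a: 0a undefined. 0a->0: no, bbb/abbb meet in 0 with "bbb" left. Open state 1: 0a->1.
b: 0b undefined. 0b->0: ok.
aa: 1a undefined. 1a->0: ok.
ab: 1b undefined. 1b->0: no, aba/baaaaa meet in 1. 1b->1: ok.
All examples now run through 2 states with every (state, symbol) defined. Accept strings end in {0}, Reject strings end in {1}; accept={0}.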